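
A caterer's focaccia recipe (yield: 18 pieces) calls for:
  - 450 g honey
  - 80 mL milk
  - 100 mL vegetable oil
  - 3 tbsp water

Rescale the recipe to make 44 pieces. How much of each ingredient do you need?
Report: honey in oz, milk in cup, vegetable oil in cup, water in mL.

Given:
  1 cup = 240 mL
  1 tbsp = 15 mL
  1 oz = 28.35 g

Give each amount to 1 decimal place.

Scaling factor: 44/18 = 22/9.
honey: 450 g × 22/9 ÷ 28.35 g/oz ≈ 38.8 oz
milk: 80 mL × 22/9 ÷ 240 mL/cup ≈ 0.8 cup
vegetable oil: 100 mL × 22/9 ÷ 240 mL/cup ≈ 1.0 cup
water: 3 tbsp × 22/9 × 15 mL/tbsp = 110.0 mL

honey: 38.8 oz; milk: 0.8 cup; vegetable oil: 1.0 cup; water: 110.0 mL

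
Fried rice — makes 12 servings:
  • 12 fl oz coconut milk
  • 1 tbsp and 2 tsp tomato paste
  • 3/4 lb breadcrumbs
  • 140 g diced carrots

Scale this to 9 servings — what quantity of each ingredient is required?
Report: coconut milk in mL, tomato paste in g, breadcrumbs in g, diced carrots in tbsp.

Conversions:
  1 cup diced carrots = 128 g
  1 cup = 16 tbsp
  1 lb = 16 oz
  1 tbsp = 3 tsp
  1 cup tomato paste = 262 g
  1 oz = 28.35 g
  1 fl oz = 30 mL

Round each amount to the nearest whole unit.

coconut milk: 270 mL; tomato paste: 20 g; breadcrumbs: 255 g; diced carrots: 13 tbsp

Scaling factor: 9/12 = 3/4 = 0.75.
coconut milk: 12 fl oz × 3/4 × 30 mL/fl oz = 270 mL
tomato paste: (1 tbsp + 2 tsp = 5/3 tbsp) × 3/4 ÷ 16 tbsp/cup × 262 g/cup ≈ 20 g
breadcrumbs: 0.75 lb × 3/4 × 16 oz/lb × 28.35 g/oz ≈ 255 g
diced carrots: 140 g × 3/4 ÷ 128 g/cup × 16 tbsp/cup ≈ 13 tbsp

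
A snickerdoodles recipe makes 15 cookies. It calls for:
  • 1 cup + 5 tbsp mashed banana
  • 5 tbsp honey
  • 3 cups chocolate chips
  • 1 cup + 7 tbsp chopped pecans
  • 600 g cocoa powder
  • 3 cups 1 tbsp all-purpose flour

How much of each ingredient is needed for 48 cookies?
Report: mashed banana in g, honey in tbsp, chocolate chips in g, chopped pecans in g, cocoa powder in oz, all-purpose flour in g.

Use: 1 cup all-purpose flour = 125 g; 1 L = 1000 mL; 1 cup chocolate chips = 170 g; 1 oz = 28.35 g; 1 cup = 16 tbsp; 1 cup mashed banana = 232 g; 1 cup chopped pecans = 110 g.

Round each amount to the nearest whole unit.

mashed banana: 974 g; honey: 16 tbsp; chocolate chips: 1632 g; chopped pecans: 506 g; cocoa powder: 68 oz; all-purpose flour: 1225 g

Scaling factor: 48/15 = 16/5 = 3.2.
mashed banana: (1 cup + 5 tbsp = 1.3125 cup) × 16/5 × 232 g/cup ≈ 974 g
honey: 5 tbsp × 16/5 = 16 tbsp
chocolate chips: 3 cup × 16/5 × 170 g/cup = 1632 g
chopped pecans: (1 cup + 7 tbsp = 1.4375 cup) × 16/5 × 110 g/cup = 506 g
cocoa powder: 600 g × 16/5 ÷ 28.35 g/oz ≈ 68 oz
all-purpose flour: (3 cup + 1 tbsp = 3.0625 cup) × 16/5 × 125 g/cup = 1225 g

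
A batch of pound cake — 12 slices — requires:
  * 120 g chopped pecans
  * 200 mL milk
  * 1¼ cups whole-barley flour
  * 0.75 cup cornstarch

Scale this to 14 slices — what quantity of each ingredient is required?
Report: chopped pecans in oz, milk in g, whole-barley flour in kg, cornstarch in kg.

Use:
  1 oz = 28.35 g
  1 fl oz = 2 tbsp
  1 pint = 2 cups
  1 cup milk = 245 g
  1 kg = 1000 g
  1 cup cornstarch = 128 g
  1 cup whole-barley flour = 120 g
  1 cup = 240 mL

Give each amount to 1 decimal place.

Scaling factor: 14/12 = 7/6.
chopped pecans: 120 g × 7/6 ÷ 28.35 g/oz ≈ 4.9 oz
milk: 200 mL × 7/6 ÷ 240 mL/cup × 245 g/cup ≈ 238.2 g
whole-barley flour: 1.25 cup × 7/6 × 120 g/cup ÷ 1000 g/kg ≈ 0.2 kg
cornstarch: 0.75 cup × 7/6 × 128 g/cup ÷ 1000 g/kg ≈ 0.1 kg

chopped pecans: 4.9 oz; milk: 238.2 g; whole-barley flour: 0.2 kg; cornstarch: 0.1 kg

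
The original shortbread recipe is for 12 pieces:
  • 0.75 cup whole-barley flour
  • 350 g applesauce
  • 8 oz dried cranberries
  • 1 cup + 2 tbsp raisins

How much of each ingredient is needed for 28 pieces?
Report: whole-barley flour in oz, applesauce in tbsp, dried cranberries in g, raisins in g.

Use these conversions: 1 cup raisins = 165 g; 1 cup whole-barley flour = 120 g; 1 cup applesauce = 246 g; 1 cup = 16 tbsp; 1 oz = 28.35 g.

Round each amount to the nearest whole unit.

whole-barley flour: 7 oz; applesauce: 53 tbsp; dried cranberries: 529 g; raisins: 433 g

Scaling factor: 28/12 = 7/3.
whole-barley flour: 0.75 cup × 7/3 × 120 g/cup ÷ 28.35 g/oz ≈ 7 oz
applesauce: 350 g × 7/3 ÷ 246 g/cup × 16 tbsp/cup ≈ 53 tbsp
dried cranberries: 8 oz × 7/3 × 28.35 g/oz ≈ 529 g
raisins: (1 cup + 2 tbsp = 1.125 cup) × 7/3 × 165 g/cup ≈ 433 g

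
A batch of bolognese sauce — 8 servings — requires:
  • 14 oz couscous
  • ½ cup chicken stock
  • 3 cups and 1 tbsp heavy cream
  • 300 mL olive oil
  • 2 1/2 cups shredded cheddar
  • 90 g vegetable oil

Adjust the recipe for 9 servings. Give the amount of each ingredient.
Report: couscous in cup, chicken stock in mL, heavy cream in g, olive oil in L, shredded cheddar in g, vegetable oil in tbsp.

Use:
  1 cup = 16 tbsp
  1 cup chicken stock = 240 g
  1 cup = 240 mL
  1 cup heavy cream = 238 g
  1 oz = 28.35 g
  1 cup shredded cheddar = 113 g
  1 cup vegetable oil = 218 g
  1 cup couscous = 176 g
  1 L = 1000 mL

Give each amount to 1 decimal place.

Scaling factor: 9/8 = 1.125.
couscous: 14 oz × 9/8 × 28.35 g/oz ÷ 176 g/cup ≈ 2.5 cup
chicken stock: 0.5 cup × 9/8 × 240 mL/cup = 135.0 mL
heavy cream: (3 cup + 1 tbsp = 3.0625 cup) × 9/8 × 238 g/cup ≈ 820.0 g
olive oil: 300 mL × 9/8 ÷ 1000 mL/L ≈ 0.3 L
shredded cheddar: 2.5 cup × 9/8 × 113 g/cup ≈ 317.8 g
vegetable oil: 90 g × 9/8 ÷ 218 g/cup × 16 tbsp/cup ≈ 7.4 tbsp

couscous: 2.5 cup; chicken stock: 135.0 mL; heavy cream: 820.0 g; olive oil: 0.3 L; shredded cheddar: 317.8 g; vegetable oil: 7.4 tbsp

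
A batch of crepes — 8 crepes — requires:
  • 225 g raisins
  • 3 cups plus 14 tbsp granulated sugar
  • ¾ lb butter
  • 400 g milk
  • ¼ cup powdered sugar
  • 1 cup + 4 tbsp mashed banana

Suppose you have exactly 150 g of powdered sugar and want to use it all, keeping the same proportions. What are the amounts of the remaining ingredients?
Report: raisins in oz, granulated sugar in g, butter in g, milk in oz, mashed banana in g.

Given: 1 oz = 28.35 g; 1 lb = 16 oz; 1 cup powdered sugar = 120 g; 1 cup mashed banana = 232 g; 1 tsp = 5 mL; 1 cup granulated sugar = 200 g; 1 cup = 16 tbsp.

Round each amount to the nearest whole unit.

raisins: 40 oz; granulated sugar: 3875 g; butter: 1701 g; milk: 71 oz; mashed banana: 1450 g

The original recipe has 30 g of powdered sugar, so the scaling factor is 150 ÷ 30 = 5.
raisins: 225 g × 5 ÷ 28.35 g/oz ≈ 40 oz
granulated sugar: (3 cup + 14 tbsp = 3.875 cup) × 5 × 200 g/cup = 3875 g
butter: 0.75 lb × 5 × 16 oz/lb × 28.35 g/oz = 1701 g
milk: 400 g × 5 ÷ 28.35 g/oz ≈ 71 oz
mashed banana: (1 cup + 4 tbsp = 1.25 cup) × 5 × 232 g/cup = 1450 g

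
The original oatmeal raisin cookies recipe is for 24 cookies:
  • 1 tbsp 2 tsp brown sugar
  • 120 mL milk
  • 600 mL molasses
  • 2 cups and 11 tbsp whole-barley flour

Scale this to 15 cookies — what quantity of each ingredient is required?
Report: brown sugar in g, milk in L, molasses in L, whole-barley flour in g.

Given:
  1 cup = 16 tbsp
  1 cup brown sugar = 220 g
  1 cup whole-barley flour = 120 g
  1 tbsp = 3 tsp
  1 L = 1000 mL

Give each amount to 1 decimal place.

Scaling factor: 15/24 = 5/8 = 0.625.
brown sugar: (1 tbsp + 2 tsp = 5/3 tbsp) × 5/8 ÷ 16 tbsp/cup × 220 g/cup ≈ 14.3 g
milk: 120 mL × 5/8 ÷ 1000 mL/L ≈ 0.1 L
molasses: 600 mL × 5/8 ÷ 1000 mL/L ≈ 0.4 L
whole-barley flour: (2 cup + 11 tbsp = 2.6875 cup) × 5/8 × 120 g/cup ≈ 201.6 g

brown sugar: 14.3 g; milk: 0.1 L; molasses: 0.4 L; whole-barley flour: 201.6 g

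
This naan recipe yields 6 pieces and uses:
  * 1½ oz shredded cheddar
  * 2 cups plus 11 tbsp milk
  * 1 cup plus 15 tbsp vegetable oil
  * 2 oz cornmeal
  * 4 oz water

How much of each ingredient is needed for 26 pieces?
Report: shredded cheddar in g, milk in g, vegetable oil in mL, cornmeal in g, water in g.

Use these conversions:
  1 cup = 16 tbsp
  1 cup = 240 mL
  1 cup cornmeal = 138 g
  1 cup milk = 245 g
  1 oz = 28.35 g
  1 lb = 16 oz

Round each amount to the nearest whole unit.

shredded cheddar: 184 g; milk: 2853 g; vegetable oil: 2015 mL; cornmeal: 246 g; water: 491 g

Scaling factor: 26/6 = 13/3.
shredded cheddar: 1.5 oz × 13/3 × 28.35 g/oz ≈ 184 g
milk: (2 cup + 11 tbsp = 2.6875 cup) × 13/3 × 245 g/cup ≈ 2853 g
vegetable oil: (1 cup + 15 tbsp = 1.9375 cup) × 13/3 × 240 mL/cup = 2015 mL
cornmeal: 2 oz × 13/3 × 28.35 g/oz ≈ 246 g
water: 4 oz × 13/3 × 28.35 g/oz ≈ 491 g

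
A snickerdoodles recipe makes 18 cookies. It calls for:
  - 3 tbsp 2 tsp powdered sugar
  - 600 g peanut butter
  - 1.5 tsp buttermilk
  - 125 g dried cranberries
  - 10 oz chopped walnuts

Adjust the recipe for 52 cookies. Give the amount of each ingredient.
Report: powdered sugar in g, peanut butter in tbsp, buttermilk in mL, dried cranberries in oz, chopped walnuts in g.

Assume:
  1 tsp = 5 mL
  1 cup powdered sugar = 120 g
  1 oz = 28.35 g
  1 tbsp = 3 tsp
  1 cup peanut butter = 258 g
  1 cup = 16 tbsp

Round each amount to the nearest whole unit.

powdered sugar: 79 g; peanut butter: 107 tbsp; buttermilk: 22 mL; dried cranberries: 13 oz; chopped walnuts: 819 g

Scaling factor: 52/18 = 26/9.
powdered sugar: (3 tbsp + 2 tsp = 11/3 tbsp) × 26/9 ÷ 16 tbsp/cup × 120 g/cup ≈ 79 g
peanut butter: 600 g × 26/9 ÷ 258 g/cup × 16 tbsp/cup ≈ 107 tbsp
buttermilk: 1.5 tsp × 26/9 × 5 mL/tsp ≈ 22 mL
dried cranberries: 125 g × 26/9 ÷ 28.35 g/oz ≈ 13 oz
chopped walnuts: 10 oz × 26/9 × 28.35 g/oz = 819 g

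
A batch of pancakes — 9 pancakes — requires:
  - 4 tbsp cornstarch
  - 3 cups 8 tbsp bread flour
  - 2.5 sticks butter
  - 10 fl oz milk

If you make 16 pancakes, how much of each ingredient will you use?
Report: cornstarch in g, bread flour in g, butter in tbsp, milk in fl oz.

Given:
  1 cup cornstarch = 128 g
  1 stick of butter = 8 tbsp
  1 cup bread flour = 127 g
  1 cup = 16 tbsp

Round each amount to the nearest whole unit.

cornstarch: 57 g; bread flour: 790 g; butter: 36 tbsp; milk: 18 fl oz

Scaling factor: 16/9.
cornstarch: 4 tbsp × 16/9 ÷ 16 tbsp/cup × 128 g/cup ≈ 57 g
bread flour: (3 cup + 8 tbsp = 3.5 cup) × 16/9 × 127 g/cup ≈ 790 g
butter: 2.5 stick × 16/9 × 8 tbsp/stick ≈ 36 tbsp
milk: 10 fl oz × 16/9 ≈ 18 fl oz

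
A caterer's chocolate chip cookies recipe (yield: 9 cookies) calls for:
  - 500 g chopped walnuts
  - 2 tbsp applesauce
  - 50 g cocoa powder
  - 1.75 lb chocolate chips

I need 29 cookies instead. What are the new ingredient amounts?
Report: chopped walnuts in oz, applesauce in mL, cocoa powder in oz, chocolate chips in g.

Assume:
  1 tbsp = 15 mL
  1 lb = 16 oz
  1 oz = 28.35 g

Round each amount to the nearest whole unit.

chopped walnuts: 57 oz; applesauce: 97 mL; cocoa powder: 6 oz; chocolate chips: 2558 g

Scaling factor: 29/9.
chopped walnuts: 500 g × 29/9 ÷ 28.35 g/oz ≈ 57 oz
applesauce: 2 tbsp × 29/9 × 15 mL/tbsp ≈ 97 mL
cocoa powder: 50 g × 29/9 ÷ 28.35 g/oz ≈ 6 oz
chocolate chips: 1.75 lb × 29/9 × 16 oz/lb × 28.35 g/oz ≈ 2558 g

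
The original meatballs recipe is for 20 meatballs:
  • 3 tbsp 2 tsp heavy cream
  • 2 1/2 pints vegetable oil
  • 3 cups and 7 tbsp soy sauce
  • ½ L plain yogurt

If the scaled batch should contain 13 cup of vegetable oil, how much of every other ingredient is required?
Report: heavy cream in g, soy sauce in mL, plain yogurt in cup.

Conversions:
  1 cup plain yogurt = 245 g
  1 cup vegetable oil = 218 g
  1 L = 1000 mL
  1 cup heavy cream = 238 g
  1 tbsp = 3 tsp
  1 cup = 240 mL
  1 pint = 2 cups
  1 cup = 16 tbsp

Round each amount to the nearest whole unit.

heavy cream: 142 g; soy sauce: 2145 mL; plain yogurt: 5 cup

The original recipe has 5 cup of vegetable oil, so the scaling factor is 13 ÷ 5 = 13/5 = 2.6.
heavy cream: (3 tbsp + 2 tsp = 11/3 tbsp) × 13/5 ÷ 16 tbsp/cup × 238 g/cup ≈ 142 g
soy sauce: (3 cup + 7 tbsp = 3.4375 cup) × 13/5 × 240 mL/cup = 2145 mL
plain yogurt: 0.5 L × 13/5 × 1000 mL/L ÷ 240 mL/cup ≈ 5 cup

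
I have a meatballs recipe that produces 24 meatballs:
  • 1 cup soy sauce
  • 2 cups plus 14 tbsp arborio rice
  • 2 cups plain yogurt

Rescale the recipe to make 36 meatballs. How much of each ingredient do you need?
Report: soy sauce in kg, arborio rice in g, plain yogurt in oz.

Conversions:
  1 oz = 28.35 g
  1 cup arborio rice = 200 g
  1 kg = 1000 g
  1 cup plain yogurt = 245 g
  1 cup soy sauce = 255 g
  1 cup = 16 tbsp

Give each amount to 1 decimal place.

soy sauce: 0.4 kg; arborio rice: 862.5 g; plain yogurt: 25.9 oz

Scaling factor: 36/24 = 3/2 = 1.5.
soy sauce: 1 cup × 3/2 × 255 g/cup ÷ 1000 g/kg ≈ 0.4 kg
arborio rice: (2 cup + 14 tbsp = 2.875 cup) × 3/2 × 200 g/cup = 862.5 g
plain yogurt: 2 cup × 3/2 × 245 g/cup ÷ 28.35 g/oz ≈ 25.9 oz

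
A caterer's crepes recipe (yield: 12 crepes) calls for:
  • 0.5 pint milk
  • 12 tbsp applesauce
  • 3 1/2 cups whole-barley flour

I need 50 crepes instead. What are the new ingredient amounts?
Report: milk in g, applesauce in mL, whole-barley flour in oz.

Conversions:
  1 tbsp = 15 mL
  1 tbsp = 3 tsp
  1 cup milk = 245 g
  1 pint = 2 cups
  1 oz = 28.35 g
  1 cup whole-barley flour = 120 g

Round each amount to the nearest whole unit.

milk: 1021 g; applesauce: 750 mL; whole-barley flour: 62 oz

Scaling factor: 50/12 = 25/6.
milk: 0.5 pint × 25/6 × 2 cup/pint × 245 g/cup ≈ 1021 g
applesauce: 12 tbsp × 25/6 × 15 mL/tbsp = 750 mL
whole-barley flour: 3.5 cup × 25/6 × 120 g/cup ÷ 28.35 g/oz ≈ 62 oz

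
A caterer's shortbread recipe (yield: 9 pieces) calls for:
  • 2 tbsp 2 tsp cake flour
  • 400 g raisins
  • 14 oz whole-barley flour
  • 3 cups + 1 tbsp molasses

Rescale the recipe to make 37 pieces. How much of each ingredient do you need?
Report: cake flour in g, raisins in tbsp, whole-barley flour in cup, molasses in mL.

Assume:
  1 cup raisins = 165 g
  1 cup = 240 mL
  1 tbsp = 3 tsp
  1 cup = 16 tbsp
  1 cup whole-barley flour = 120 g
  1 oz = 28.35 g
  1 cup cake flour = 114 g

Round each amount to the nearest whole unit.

cake flour: 78 g; raisins: 159 tbsp; whole-barley flour: 14 cup; molasses: 3022 mL

Scaling factor: 37/9.
cake flour: (2 tbsp + 2 tsp = 8/3 tbsp) × 37/9 ÷ 16 tbsp/cup × 114 g/cup ≈ 78 g
raisins: 400 g × 37/9 ÷ 165 g/cup × 16 tbsp/cup ≈ 159 tbsp
whole-barley flour: 14 oz × 37/9 × 28.35 g/oz ÷ 120 g/cup ≈ 14 cup
molasses: (3 cup + 1 tbsp = 3.0625 cup) × 37/9 × 240 mL/cup ≈ 3022 mL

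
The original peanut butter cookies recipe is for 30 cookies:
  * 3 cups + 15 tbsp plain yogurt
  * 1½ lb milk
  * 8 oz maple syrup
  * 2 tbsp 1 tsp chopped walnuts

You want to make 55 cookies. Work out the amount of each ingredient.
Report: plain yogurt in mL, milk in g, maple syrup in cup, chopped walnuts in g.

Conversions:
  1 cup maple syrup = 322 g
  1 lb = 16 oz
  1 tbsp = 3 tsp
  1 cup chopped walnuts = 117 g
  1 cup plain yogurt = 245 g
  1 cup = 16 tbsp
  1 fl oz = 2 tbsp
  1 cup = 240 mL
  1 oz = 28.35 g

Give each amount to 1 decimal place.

plain yogurt: 1732.5 mL; milk: 1247.4 g; maple syrup: 1.3 cup; chopped walnuts: 31.3 g

Scaling factor: 55/30 = 11/6.
plain yogurt: (3 cup + 15 tbsp = 3.9375 cup) × 11/6 × 240 mL/cup = 1732.5 mL
milk: 1.5 lb × 11/6 × 16 oz/lb × 28.35 g/oz = 1247.4 g
maple syrup: 8 oz × 11/6 × 28.35 g/oz ÷ 322 g/cup ≈ 1.3 cup
chopped walnuts: (2 tbsp + 1 tsp = 7/3 tbsp) × 11/6 ÷ 16 tbsp/cup × 117 g/cup ≈ 31.3 g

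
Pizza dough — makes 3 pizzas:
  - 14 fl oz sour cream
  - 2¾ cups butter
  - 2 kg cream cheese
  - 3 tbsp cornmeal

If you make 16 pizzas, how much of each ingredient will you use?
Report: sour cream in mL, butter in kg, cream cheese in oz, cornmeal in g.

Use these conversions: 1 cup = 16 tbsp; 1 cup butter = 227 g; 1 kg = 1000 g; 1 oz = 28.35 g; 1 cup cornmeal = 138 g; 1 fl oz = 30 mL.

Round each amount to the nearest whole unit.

sour cream: 2240 mL; butter: 3 kg; cream cheese: 376 oz; cornmeal: 138 g

Scaling factor: 16/3.
sour cream: 14 fl oz × 16/3 × 30 mL/fl oz = 2240 mL
butter: 2.75 cup × 16/3 × 227 g/cup ÷ 1000 g/kg ≈ 3 kg
cream cheese: 2 kg × 16/3 × 1000 g/kg ÷ 28.35 g/oz ≈ 376 oz
cornmeal: 3 tbsp × 16/3 ÷ 16 tbsp/cup × 138 g/cup = 138 g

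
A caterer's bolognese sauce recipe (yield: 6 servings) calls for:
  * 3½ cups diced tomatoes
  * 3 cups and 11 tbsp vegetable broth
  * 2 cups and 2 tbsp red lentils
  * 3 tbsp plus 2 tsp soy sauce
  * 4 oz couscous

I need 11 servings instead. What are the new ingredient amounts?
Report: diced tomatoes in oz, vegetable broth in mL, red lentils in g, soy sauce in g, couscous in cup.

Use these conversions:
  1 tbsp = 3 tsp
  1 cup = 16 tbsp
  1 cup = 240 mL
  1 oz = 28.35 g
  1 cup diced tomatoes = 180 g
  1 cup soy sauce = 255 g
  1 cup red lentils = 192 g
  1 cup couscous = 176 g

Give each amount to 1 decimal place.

diced tomatoes: 40.7 oz; vegetable broth: 1622.5 mL; red lentils: 748.0 g; soy sauce: 107.1 g; couscous: 1.2 cup

Scaling factor: 11/6.
diced tomatoes: 3.5 cup × 11/6 × 180 g/cup ÷ 28.35 g/oz ≈ 40.7 oz
vegetable broth: (3 cup + 11 tbsp = 3.6875 cup) × 11/6 × 240 mL/cup = 1622.5 mL
red lentils: (2 cup + 2 tbsp = 2.125 cup) × 11/6 × 192 g/cup = 748.0 g
soy sauce: (3 tbsp + 2 tsp = 11/3 tbsp) × 11/6 ÷ 16 tbsp/cup × 255 g/cup ≈ 107.1 g
couscous: 4 oz × 11/6 × 28.35 g/oz ÷ 176 g/cup ≈ 1.2 cup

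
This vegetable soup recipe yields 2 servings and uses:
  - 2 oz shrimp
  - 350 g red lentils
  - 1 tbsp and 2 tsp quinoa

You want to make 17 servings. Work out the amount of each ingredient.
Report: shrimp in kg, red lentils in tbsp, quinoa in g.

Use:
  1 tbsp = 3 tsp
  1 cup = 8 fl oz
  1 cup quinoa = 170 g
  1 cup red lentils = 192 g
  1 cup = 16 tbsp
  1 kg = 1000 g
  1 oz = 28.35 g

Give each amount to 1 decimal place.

shrimp: 0.5 kg; red lentils: 247.9 tbsp; quinoa: 150.5 g

Scaling factor: 17/2 = 8.5.
shrimp: 2 oz × 17/2 × 28.35 g/oz ÷ 1000 g/kg ≈ 0.5 kg
red lentils: 350 g × 17/2 ÷ 192 g/cup × 16 tbsp/cup ≈ 247.9 tbsp
quinoa: (1 tbsp + 2 tsp = 5/3 tbsp) × 17/2 ÷ 16 tbsp/cup × 170 g/cup ≈ 150.5 g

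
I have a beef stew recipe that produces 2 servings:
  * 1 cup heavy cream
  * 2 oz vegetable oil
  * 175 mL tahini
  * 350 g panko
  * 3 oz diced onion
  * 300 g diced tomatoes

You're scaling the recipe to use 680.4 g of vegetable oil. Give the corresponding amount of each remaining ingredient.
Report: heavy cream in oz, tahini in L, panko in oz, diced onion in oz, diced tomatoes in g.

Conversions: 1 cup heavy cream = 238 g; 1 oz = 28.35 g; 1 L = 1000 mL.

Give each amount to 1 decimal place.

The original recipe has 56.7 g of vegetable oil, so the scaling factor is 680.4 ÷ 56.7 = 12.
heavy cream: 1 cup × 12 × 238 g/cup ÷ 28.35 g/oz ≈ 100.7 oz
tahini: 175 mL × 12 ÷ 1000 mL/L = 2.1 L
panko: 350 g × 12 ÷ 28.35 g/oz ≈ 148.1 oz
diced onion: 3 oz × 12 = 36.0 oz
diced tomatoes: 300 g × 12 = 3600.0 g

heavy cream: 100.7 oz; tahini: 2.1 L; panko: 148.1 oz; diced onion: 36.0 oz; diced tomatoes: 3600.0 g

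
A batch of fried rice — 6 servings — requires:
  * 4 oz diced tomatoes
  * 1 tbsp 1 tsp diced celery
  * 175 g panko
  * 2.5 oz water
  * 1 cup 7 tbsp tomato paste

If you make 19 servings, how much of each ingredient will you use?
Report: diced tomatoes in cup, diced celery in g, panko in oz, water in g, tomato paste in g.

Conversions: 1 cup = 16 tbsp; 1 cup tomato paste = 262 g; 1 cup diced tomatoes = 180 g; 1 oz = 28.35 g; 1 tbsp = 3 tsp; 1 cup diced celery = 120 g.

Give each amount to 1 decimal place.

Scaling factor: 19/6.
diced tomatoes: 4 oz × 19/6 × 28.35 g/oz ÷ 180 g/cup ≈ 2.0 cup
diced celery: (1 tbsp + 1 tsp = 4/3 tbsp) × 19/6 ÷ 16 tbsp/cup × 120 g/cup ≈ 31.7 g
panko: 175 g × 19/6 ÷ 28.35 g/oz ≈ 19.5 oz
water: 2.5 oz × 19/6 × 28.35 g/oz ≈ 224.4 g
tomato paste: (1 cup + 7 tbsp = 1.4375 cup) × 19/6 × 262 g/cup ≈ 1192.6 g

diced tomatoes: 2.0 cup; diced celery: 31.7 g; panko: 19.5 oz; water: 224.4 g; tomato paste: 1192.6 g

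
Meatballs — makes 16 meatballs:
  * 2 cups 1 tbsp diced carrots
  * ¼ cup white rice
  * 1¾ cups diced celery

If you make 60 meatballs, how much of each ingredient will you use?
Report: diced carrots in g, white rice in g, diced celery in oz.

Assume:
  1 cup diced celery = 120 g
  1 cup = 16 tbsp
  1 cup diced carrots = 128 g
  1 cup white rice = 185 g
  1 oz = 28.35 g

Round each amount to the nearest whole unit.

diced carrots: 990 g; white rice: 173 g; diced celery: 28 oz

Scaling factor: 60/16 = 15/4 = 3.75.
diced carrots: (2 cup + 1 tbsp = 2.0625 cup) × 15/4 × 128 g/cup = 990 g
white rice: 0.25 cup × 15/4 × 185 g/cup ≈ 173 g
diced celery: 1.75 cup × 15/4 × 120 g/cup ÷ 28.35 g/oz ≈ 28 oz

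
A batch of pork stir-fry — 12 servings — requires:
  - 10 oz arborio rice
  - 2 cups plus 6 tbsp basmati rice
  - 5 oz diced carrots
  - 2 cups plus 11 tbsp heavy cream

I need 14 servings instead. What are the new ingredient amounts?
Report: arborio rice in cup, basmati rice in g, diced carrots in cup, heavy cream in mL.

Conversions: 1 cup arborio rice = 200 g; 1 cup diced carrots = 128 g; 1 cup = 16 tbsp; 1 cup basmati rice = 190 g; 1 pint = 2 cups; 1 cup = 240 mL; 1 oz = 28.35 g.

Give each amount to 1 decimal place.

arborio rice: 1.7 cup; basmati rice: 526.5 g; diced carrots: 1.3 cup; heavy cream: 752.5 mL

Scaling factor: 14/12 = 7/6.
arborio rice: 10 oz × 7/6 × 28.35 g/oz ÷ 200 g/cup ≈ 1.7 cup
basmati rice: (2 cup + 6 tbsp = 2.375 cup) × 7/6 × 190 g/cup ≈ 526.5 g
diced carrots: 5 oz × 7/6 × 28.35 g/oz ÷ 128 g/cup ≈ 1.3 cup
heavy cream: (2 cup + 11 tbsp = 2.6875 cup) × 7/6 × 240 mL/cup = 752.5 mL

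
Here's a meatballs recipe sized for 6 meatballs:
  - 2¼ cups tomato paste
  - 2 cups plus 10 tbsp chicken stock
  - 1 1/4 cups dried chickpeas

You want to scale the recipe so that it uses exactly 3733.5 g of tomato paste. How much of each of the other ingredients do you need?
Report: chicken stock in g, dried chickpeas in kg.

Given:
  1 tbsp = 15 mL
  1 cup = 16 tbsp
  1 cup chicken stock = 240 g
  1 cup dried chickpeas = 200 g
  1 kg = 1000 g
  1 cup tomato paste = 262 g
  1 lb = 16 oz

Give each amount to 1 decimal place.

chicken stock: 3990.0 g; dried chickpeas: 1.6 kg

The original recipe has 589.5 g of tomato paste, so the scaling factor is 3733.5 ÷ 589.5 = 19/3.
chicken stock: (2 cup + 10 tbsp = 2.625 cup) × 19/3 × 240 g/cup = 3990.0 g
dried chickpeas: 1.25 cup × 19/3 × 200 g/cup ÷ 1000 g/kg ≈ 1.6 kg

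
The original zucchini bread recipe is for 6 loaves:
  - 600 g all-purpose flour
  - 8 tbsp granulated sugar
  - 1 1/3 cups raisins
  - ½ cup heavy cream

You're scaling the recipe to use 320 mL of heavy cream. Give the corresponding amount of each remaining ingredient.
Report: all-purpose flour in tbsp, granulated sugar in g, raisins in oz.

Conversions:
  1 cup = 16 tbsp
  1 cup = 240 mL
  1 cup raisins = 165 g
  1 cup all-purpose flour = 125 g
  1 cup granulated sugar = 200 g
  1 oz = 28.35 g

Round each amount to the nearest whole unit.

The original recipe has 120 mL of heavy cream, so the scaling factor is 320 ÷ 120 = 8/3.
all-purpose flour: 600 g × 8/3 ÷ 125 g/cup × 16 tbsp/cup ≈ 205 tbsp
granulated sugar: 8 tbsp × 8/3 ÷ 16 tbsp/cup × 200 g/cup ≈ 267 g
raisins: 4/3 cup × 8/3 × 165 g/cup ÷ 28.35 g/oz ≈ 21 oz

all-purpose flour: 205 tbsp; granulated sugar: 267 g; raisins: 21 oz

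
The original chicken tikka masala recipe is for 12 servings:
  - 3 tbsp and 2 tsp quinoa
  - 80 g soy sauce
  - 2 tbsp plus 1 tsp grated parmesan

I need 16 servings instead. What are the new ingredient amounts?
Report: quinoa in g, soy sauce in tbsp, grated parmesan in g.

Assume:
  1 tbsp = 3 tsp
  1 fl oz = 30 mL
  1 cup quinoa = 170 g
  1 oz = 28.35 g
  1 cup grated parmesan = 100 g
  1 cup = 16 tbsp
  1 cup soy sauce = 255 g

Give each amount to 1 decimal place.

Scaling factor: 16/12 = 4/3.
quinoa: (3 tbsp + 2 tsp = 11/3 tbsp) × 4/3 ÷ 16 tbsp/cup × 170 g/cup ≈ 51.9 g
soy sauce: 80 g × 4/3 ÷ 255 g/cup × 16 tbsp/cup ≈ 6.7 tbsp
grated parmesan: (2 tbsp + 1 tsp = 7/3 tbsp) × 4/3 ÷ 16 tbsp/cup × 100 g/cup ≈ 19.4 g

quinoa: 51.9 g; soy sauce: 6.7 tbsp; grated parmesan: 19.4 g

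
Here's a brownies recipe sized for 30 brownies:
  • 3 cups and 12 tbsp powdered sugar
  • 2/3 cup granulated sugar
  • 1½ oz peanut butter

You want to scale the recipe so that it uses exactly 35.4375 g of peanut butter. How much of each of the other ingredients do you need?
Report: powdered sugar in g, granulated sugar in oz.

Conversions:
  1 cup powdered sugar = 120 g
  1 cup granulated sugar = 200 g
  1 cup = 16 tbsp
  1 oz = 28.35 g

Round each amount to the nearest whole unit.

powdered sugar: 375 g; granulated sugar: 4 oz

The original recipe has 42.525 g of peanut butter, so the scaling factor is 35.4375 ÷ 42.525 = 5/6.
powdered sugar: (3 cup + 12 tbsp = 3.75 cup) × 5/6 × 120 g/cup = 375 g
granulated sugar: 2/3 cup × 5/6 × 200 g/cup ÷ 28.35 g/oz ≈ 4 oz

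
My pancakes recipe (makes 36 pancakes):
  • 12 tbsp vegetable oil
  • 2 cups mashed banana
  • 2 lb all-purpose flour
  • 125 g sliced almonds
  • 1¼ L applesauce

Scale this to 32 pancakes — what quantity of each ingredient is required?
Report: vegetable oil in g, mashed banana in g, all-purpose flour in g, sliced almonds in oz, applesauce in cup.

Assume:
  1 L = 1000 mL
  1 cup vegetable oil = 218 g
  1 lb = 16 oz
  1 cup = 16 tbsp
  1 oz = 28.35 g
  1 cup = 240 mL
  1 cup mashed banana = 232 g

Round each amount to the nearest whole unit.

Scaling factor: 32/36 = 8/9.
vegetable oil: 12 tbsp × 8/9 ÷ 16 tbsp/cup × 218 g/cup ≈ 145 g
mashed banana: 2 cup × 8/9 × 232 g/cup ≈ 412 g
all-purpose flour: 2 lb × 8/9 × 16 oz/lb × 28.35 g/oz ≈ 806 g
sliced almonds: 125 g × 8/9 ÷ 28.35 g/oz ≈ 4 oz
applesauce: 1.25 L × 8/9 × 1000 mL/L ÷ 240 mL/cup ≈ 5 cup

vegetable oil: 145 g; mashed banana: 412 g; all-purpose flour: 806 g; sliced almonds: 4 oz; applesauce: 5 cup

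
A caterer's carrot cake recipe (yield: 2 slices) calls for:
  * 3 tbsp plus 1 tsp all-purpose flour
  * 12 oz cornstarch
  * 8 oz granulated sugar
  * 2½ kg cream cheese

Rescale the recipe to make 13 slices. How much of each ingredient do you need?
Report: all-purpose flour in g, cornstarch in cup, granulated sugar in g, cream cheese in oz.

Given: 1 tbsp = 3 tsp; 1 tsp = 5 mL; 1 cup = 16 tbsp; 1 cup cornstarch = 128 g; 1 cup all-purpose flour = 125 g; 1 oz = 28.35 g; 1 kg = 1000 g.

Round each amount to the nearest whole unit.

all-purpose flour: 169 g; cornstarch: 17 cup; granulated sugar: 1474 g; cream cheese: 573 oz

Scaling factor: 13/2 = 6.5.
all-purpose flour: (3 tbsp + 1 tsp = 10/3 tbsp) × 13/2 ÷ 16 tbsp/cup × 125 g/cup ≈ 169 g
cornstarch: 12 oz × 13/2 × 28.35 g/oz ÷ 128 g/cup ≈ 17 cup
granulated sugar: 8 oz × 13/2 × 28.35 g/oz ≈ 1474 g
cream cheese: 2.5 kg × 13/2 × 1000 g/kg ÷ 28.35 g/oz ≈ 573 oz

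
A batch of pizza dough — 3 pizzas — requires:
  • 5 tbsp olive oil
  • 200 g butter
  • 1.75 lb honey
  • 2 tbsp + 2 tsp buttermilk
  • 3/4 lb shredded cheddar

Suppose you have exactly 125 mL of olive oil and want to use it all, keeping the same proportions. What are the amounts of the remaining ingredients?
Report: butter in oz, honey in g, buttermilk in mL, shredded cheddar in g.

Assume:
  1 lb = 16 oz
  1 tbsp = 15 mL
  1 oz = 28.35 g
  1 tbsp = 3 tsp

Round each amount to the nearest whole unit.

butter: 12 oz; honey: 1323 g; buttermilk: 67 mL; shredded cheddar: 567 g

The original recipe has 75 mL of olive oil, so the scaling factor is 125 ÷ 75 = 5/3.
butter: 200 g × 5/3 ÷ 28.35 g/oz ≈ 12 oz
honey: 1.75 lb × 5/3 × 16 oz/lb × 28.35 g/oz = 1323 g
buttermilk: (2 tbsp + 2 tsp = 8/3 tbsp) × 5/3 × 15 mL/tbsp ≈ 67 mL
shredded cheddar: 0.75 lb × 5/3 × 16 oz/lb × 28.35 g/oz = 567 g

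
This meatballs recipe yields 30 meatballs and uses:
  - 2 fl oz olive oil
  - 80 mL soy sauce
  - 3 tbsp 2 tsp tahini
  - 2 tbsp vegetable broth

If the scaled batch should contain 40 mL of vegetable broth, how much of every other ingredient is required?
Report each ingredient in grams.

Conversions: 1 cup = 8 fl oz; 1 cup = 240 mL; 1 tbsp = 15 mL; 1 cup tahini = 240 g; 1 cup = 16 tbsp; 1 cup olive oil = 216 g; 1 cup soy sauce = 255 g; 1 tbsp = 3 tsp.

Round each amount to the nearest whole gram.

The original recipe has 30 mL of vegetable broth, so the scaling factor is 40 ÷ 30 = 4/3.
olive oil: 2 fl oz × 4/3 ÷ 8 fl oz/cup × 216 g/cup = 72 g
soy sauce: 80 mL × 4/3 ÷ 240 mL/cup × 255 g/cup ≈ 113 g
tahini: (3 tbsp + 2 tsp = 11/3 tbsp) × 4/3 ÷ 16 tbsp/cup × 240 g/cup ≈ 73 g

olive oil: 72 g; soy sauce: 113 g; tahini: 73 g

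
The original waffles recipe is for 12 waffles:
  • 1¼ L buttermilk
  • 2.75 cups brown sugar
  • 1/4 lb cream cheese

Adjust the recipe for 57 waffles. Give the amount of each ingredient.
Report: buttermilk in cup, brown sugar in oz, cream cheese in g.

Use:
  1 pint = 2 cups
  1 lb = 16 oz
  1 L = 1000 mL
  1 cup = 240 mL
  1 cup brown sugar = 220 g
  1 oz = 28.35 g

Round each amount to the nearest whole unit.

buttermilk: 25 cup; brown sugar: 101 oz; cream cheese: 539 g

Scaling factor: 57/12 = 19/4 = 4.75.
buttermilk: 1.25 L × 19/4 × 1000 mL/L ÷ 240 mL/cup ≈ 25 cup
brown sugar: 2.75 cup × 19/4 × 220 g/cup ÷ 28.35 g/oz ≈ 101 oz
cream cheese: 0.25 lb × 19/4 × 16 oz/lb × 28.35 g/oz ≈ 539 g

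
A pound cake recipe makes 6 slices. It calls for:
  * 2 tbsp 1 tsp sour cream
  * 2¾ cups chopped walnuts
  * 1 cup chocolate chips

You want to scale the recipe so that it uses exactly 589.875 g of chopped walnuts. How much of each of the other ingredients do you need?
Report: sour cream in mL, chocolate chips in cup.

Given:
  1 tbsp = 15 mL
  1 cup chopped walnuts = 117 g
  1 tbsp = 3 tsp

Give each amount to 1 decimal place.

sour cream: 64.2 mL; chocolate chips: 1.8 cup

The original recipe has 321.75 g of chopped walnuts, so the scaling factor is 589.875 ÷ 321.75 = 11/6.
sour cream: (2 tbsp + 1 tsp = 7/3 tbsp) × 11/6 × 15 mL/tbsp ≈ 64.2 mL
chocolate chips: 1 cup × 11/6 ≈ 1.8 cup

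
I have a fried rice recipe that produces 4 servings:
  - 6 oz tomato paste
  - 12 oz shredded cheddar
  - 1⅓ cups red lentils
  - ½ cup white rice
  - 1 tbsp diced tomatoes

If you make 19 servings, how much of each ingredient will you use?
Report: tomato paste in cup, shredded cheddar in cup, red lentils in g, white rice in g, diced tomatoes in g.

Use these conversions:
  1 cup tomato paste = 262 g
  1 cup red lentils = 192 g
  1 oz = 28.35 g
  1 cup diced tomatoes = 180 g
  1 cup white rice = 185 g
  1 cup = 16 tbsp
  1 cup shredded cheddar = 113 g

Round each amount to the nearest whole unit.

Scaling factor: 19/4 = 4.75.
tomato paste: 6 oz × 19/4 × 28.35 g/oz ÷ 262 g/cup ≈ 3 cup
shredded cheddar: 12 oz × 19/4 × 28.35 g/oz ÷ 113 g/cup ≈ 14 cup
red lentils: 4/3 cup × 19/4 × 192 g/cup = 1216 g
white rice: 0.5 cup × 19/4 × 185 g/cup ≈ 439 g
diced tomatoes: 1 tbsp × 19/4 ÷ 16 tbsp/cup × 180 g/cup ≈ 53 g

tomato paste: 3 cup; shredded cheddar: 14 cup; red lentils: 1216 g; white rice: 439 g; diced tomatoes: 53 g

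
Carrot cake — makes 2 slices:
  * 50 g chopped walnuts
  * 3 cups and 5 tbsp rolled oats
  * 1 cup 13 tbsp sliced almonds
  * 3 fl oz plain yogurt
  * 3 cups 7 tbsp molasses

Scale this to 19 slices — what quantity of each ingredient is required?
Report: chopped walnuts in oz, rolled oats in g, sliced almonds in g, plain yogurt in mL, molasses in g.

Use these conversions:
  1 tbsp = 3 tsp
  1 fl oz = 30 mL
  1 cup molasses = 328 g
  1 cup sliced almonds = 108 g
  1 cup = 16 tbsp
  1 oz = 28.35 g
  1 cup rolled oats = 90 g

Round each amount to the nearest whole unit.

chopped walnuts: 17 oz; rolled oats: 2832 g; sliced almonds: 1860 g; plain yogurt: 855 mL; molasses: 10711 g

Scaling factor: 19/2 = 9.5.
chopped walnuts: 50 g × 19/2 ÷ 28.35 g/oz ≈ 17 oz
rolled oats: (3 cup + 5 tbsp = 3.3125 cup) × 19/2 × 90 g/cup ≈ 2832 g
sliced almonds: (1 cup + 13 tbsp = 1.8125 cup) × 19/2 × 108 g/cup ≈ 1860 g
plain yogurt: 3 fl oz × 19/2 × 30 mL/fl oz = 855 mL
molasses: (3 cup + 7 tbsp = 3.4375 cup) × 19/2 × 328 g/cup ≈ 10711 g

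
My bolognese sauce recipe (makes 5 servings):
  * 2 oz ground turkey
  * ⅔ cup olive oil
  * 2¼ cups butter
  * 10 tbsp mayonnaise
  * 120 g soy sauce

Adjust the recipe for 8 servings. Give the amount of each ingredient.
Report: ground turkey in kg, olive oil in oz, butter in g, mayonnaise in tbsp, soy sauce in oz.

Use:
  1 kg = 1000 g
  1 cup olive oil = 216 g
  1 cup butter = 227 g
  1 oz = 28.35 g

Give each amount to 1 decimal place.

Scaling factor: 8/5 = 1.6.
ground turkey: 2 oz × 8/5 × 28.35 g/oz ÷ 1000 g/kg ≈ 0.1 kg
olive oil: 2/3 cup × 8/5 × 216 g/cup ÷ 28.35 g/oz ≈ 8.1 oz
butter: 2.25 cup × 8/5 × 227 g/cup = 817.2 g
mayonnaise: 10 tbsp × 8/5 = 16.0 tbsp
soy sauce: 120 g × 8/5 ÷ 28.35 g/oz ≈ 6.8 oz

ground turkey: 0.1 kg; olive oil: 8.1 oz; butter: 817.2 g; mayonnaise: 16.0 tbsp; soy sauce: 6.8 oz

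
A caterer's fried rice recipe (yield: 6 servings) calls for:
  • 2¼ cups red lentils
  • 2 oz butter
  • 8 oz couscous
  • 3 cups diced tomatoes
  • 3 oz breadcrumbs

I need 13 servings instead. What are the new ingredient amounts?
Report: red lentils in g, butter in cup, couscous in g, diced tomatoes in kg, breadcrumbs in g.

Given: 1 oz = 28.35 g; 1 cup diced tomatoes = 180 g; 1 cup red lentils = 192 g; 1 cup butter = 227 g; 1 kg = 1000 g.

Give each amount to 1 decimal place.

red lentils: 936.0 g; butter: 0.5 cup; couscous: 491.4 g; diced tomatoes: 1.2 kg; breadcrumbs: 184.3 g

Scaling factor: 13/6.
red lentils: 2.25 cup × 13/6 × 192 g/cup = 936.0 g
butter: 2 oz × 13/6 × 28.35 g/oz ÷ 227 g/cup ≈ 0.5 cup
couscous: 8 oz × 13/6 × 28.35 g/oz = 491.4 g
diced tomatoes: 3 cup × 13/6 × 180 g/cup ÷ 1000 g/kg ≈ 1.2 kg
breadcrumbs: 3 oz × 13/6 × 28.35 g/oz ≈ 184.3 g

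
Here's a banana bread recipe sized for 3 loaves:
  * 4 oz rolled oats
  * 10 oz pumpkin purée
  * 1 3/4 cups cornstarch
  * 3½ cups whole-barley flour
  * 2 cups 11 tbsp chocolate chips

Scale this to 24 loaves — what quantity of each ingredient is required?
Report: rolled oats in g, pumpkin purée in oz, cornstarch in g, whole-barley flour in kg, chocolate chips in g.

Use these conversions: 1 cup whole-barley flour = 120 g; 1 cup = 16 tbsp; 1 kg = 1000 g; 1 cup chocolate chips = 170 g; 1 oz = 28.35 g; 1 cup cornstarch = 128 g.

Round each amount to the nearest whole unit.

Scaling factor: 24/3 = 8.
rolled oats: 4 oz × 8 × 28.35 g/oz ≈ 907 g
pumpkin purée: 10 oz × 8 = 80 oz
cornstarch: 1.75 cup × 8 × 128 g/cup = 1792 g
whole-barley flour: 3.5 cup × 8 × 120 g/cup ÷ 1000 g/kg ≈ 3 kg
chocolate chips: (2 cup + 11 tbsp = 2.6875 cup) × 8 × 170 g/cup = 3655 g

rolled oats: 907 g; pumpkin purée: 80 oz; cornstarch: 1792 g; whole-barley flour: 3 kg; chocolate chips: 3655 g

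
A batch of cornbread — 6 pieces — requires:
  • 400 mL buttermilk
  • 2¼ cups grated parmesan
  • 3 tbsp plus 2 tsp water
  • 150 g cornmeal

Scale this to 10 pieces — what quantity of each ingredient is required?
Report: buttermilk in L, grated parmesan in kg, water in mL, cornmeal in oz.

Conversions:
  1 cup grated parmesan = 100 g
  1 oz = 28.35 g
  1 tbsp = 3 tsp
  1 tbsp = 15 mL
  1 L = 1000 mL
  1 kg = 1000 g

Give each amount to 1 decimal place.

buttermilk: 0.7 L; grated parmesan: 0.4 kg; water: 91.7 mL; cornmeal: 8.8 oz

Scaling factor: 10/6 = 5/3.
buttermilk: 400 mL × 5/3 ÷ 1000 mL/L ≈ 0.7 L
grated parmesan: 2.25 cup × 5/3 × 100 g/cup ÷ 1000 g/kg ≈ 0.4 kg
water: (3 tbsp + 2 tsp = 11/3 tbsp) × 5/3 × 15 mL/tbsp ≈ 91.7 mL
cornmeal: 150 g × 5/3 ÷ 28.35 g/oz ≈ 8.8 oz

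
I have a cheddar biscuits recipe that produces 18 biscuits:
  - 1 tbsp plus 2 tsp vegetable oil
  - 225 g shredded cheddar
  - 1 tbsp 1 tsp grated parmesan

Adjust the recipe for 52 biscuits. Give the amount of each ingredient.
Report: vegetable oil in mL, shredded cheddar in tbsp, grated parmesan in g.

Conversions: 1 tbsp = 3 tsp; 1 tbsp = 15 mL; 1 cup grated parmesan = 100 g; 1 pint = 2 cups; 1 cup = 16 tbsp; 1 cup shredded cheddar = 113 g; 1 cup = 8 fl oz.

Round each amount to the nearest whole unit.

vegetable oil: 72 mL; shredded cheddar: 92 tbsp; grated parmesan: 24 g

Scaling factor: 52/18 = 26/9.
vegetable oil: (1 tbsp + 2 tsp = 5/3 tbsp) × 26/9 × 15 mL/tbsp ≈ 72 mL
shredded cheddar: 225 g × 26/9 ÷ 113 g/cup × 16 tbsp/cup ≈ 92 tbsp
grated parmesan: (1 tbsp + 1 tsp = 4/3 tbsp) × 26/9 ÷ 16 tbsp/cup × 100 g/cup ≈ 24 g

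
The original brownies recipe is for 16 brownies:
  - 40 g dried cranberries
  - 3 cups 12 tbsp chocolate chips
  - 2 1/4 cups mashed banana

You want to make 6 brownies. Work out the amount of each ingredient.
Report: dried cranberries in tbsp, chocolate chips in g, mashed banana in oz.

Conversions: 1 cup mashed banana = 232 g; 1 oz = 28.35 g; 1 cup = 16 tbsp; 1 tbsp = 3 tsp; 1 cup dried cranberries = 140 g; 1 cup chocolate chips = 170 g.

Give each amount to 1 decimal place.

Scaling factor: 6/16 = 3/8 = 0.375.
dried cranberries: 40 g × 3/8 ÷ 140 g/cup × 16 tbsp/cup ≈ 1.7 tbsp
chocolate chips: (3 cup + 12 tbsp = 3.75 cup) × 3/8 × 170 g/cup ≈ 239.1 g
mashed banana: 2.25 cup × 3/8 × 232 g/cup ÷ 28.35 g/oz ≈ 6.9 oz

dried cranberries: 1.7 tbsp; chocolate chips: 239.1 g; mashed banana: 6.9 oz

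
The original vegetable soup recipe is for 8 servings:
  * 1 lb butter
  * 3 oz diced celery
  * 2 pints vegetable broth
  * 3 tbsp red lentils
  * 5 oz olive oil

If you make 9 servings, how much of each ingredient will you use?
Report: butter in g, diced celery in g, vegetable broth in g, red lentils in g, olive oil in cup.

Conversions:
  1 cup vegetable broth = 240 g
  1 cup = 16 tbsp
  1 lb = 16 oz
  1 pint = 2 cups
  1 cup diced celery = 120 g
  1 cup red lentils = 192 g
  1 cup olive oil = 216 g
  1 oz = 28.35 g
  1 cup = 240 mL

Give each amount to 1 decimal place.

butter: 510.3 g; diced celery: 95.7 g; vegetable broth: 1080.0 g; red lentils: 40.5 g; olive oil: 0.7 cup

Scaling factor: 9/8 = 1.125.
butter: 1 lb × 9/8 × 16 oz/lb × 28.35 g/oz = 510.3 g
diced celery: 3 oz × 9/8 × 28.35 g/oz ≈ 95.7 g
vegetable broth: 2 pint × 9/8 × 2 cup/pint × 240 g/cup = 1080.0 g
red lentils: 3 tbsp × 9/8 ÷ 16 tbsp/cup × 192 g/cup = 40.5 g
olive oil: 5 oz × 9/8 × 28.35 g/oz ÷ 216 g/cup ≈ 0.7 cup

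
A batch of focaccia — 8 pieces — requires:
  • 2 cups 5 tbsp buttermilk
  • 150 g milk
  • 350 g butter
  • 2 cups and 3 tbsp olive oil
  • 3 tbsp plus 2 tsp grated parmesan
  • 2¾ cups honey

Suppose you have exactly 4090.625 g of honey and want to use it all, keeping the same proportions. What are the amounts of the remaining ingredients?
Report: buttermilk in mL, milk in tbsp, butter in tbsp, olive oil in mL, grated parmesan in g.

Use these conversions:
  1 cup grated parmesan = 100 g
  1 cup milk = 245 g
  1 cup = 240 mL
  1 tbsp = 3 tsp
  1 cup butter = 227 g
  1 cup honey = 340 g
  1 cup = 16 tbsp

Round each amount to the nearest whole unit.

The original recipe has 935 g of honey, so the scaling factor is 4090.625 ÷ 935 = 35/8 = 4.375.
buttermilk: (2 cup + 5 tbsp = 2.3125 cup) × 35/8 × 240 mL/cup ≈ 2428 mL
milk: 150 g × 35/8 ÷ 245 g/cup × 16 tbsp/cup ≈ 43 tbsp
butter: 350 g × 35/8 ÷ 227 g/cup × 16 tbsp/cup ≈ 108 tbsp
olive oil: (2 cup + 3 tbsp = 2.1875 cup) × 35/8 × 240 mL/cup ≈ 2297 mL
grated parmesan: (3 tbsp + 2 tsp = 11/3 tbsp) × 35/8 ÷ 16 tbsp/cup × 100 g/cup ≈ 100 g

buttermilk: 2428 mL; milk: 43 tbsp; butter: 108 tbsp; olive oil: 2297 mL; grated parmesan: 100 g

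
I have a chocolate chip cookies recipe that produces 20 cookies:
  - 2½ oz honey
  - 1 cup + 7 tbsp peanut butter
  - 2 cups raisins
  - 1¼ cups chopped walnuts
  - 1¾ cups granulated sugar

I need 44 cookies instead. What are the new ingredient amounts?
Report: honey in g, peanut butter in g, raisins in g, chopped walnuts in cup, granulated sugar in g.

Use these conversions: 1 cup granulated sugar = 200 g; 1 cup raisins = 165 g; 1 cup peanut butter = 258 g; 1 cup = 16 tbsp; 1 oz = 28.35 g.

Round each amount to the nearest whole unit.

honey: 156 g; peanut butter: 816 g; raisins: 726 g; chopped walnuts: 3 cup; granulated sugar: 770 g

Scaling factor: 44/20 = 11/5 = 2.2.
honey: 2.5 oz × 11/5 × 28.35 g/oz ≈ 156 g
peanut butter: (1 cup + 7 tbsp = 1.4375 cup) × 11/5 × 258 g/cup ≈ 816 g
raisins: 2 cup × 11/5 × 165 g/cup = 726 g
chopped walnuts: 1.25 cup × 11/5 ≈ 3 cup
granulated sugar: 1.75 cup × 11/5 × 200 g/cup = 770 g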